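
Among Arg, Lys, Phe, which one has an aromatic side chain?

Phenylalanine (F), tryptophan (W), and tyrosine (Y) have aromatic ring side chains.
Of the listed options, only Phe belongs to this group.

Phe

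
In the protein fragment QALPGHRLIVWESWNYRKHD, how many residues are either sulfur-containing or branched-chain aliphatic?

Sulfur-containing: C, M. Branched-chain aliphatic: I, L, V.
Sulfur-containing residues here: none (0).
Branched-chain aliphatic residues here: L3, L8, I9, V10 (4).
The two groups share no amino acid, so total = 0 + 4 = 4.

4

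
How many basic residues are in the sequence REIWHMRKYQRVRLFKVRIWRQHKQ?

The basic amino acids are Lys (K), Arg (R), and His (H).
Matching residues: R1, H5, R7, K8, R11, R13, K16, R18, R21, H23, K24.

11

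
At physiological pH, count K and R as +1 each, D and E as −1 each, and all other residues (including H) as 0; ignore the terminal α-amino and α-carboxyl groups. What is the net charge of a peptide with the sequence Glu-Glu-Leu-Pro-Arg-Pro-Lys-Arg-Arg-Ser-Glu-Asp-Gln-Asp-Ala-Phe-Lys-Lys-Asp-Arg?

+1

Positive (K, R): Arg5, Lys7, Arg8, Arg9, Lys17, Lys18, Arg20 → +7.
Negative (D, E): Glu1, Glu2, Glu11, Asp12, Asp14, Asp19 → −6.
Net charge = (+7) + (−6) = +1.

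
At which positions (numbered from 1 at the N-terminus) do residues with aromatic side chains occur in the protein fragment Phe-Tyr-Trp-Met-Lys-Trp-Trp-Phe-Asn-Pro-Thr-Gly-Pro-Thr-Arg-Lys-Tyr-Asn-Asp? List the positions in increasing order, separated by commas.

1, 2, 3, 6, 7, 8, 17

Phenylalanine (F), tryptophan (W), and tyrosine (Y) have aromatic ring side chains.
Matching residues: Phe1, Tyr2, Trp3, Trp6, Trp7, Phe8, Tyr17.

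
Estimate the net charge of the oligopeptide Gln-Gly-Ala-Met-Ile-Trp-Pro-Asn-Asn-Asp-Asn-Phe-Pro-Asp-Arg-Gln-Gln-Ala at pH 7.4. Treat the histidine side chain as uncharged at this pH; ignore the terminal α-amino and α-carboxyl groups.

At pH ~7.4 the Lys and Arg side chains are protonated (+1), the Asp and Glu side chains are deprotonated (−1), and with His taken as neutral all other side chains carry no charge.
Positive (K, R): Arg15 → +1.
Negative (D, E): Asp10, Asp14 → −2.
Net charge = (+1) + (−2) = −1.

-1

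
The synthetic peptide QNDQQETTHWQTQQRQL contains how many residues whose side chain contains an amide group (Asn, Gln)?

Matching residues: Q1, N2, Q4, Q5, Q11, Q13, Q14, Q16.

8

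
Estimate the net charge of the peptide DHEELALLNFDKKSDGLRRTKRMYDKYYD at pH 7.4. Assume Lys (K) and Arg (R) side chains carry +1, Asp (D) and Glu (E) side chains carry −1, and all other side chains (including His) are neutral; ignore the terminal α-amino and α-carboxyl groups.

Positive (K, R): K12, K13, R18, R19, K21, R22, K26 → +7.
Negative (D, E): D1, E3, E4, D11, D15, D25, D29 → −7.
Net charge = (+7) + (−7) = 0.

0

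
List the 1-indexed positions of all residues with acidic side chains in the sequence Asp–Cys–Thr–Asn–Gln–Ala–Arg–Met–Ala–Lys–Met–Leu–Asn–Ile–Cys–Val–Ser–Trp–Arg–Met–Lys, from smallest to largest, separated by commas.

Aspartate (D) and glutamate (E) have carboxylic-acid side chains and are the acidic amino acids.
Matching residues: Asp1.

1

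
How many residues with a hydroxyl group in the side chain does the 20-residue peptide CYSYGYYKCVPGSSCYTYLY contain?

11

The –OH-bearing residues are Ser, Thr (aliphatic alcohols), and Tyr (phenol).
Matching residues: Y2, S3, Y4, Y6, Y7, S13, S14, Y16, T17, Y18, Y20.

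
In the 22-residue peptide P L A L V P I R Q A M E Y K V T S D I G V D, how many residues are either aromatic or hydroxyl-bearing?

3

Aromatic: F, W, Y. Hydroxyl-bearing: S, T, Y.
Aromatic residues here: Y13 (1).
Hydroxyl-bearing residues here: Y13, T16, S17 (3).
Y is in both groups, so the 1 Y residue must not be double-counted.
Total = 1 + 3 − 1 = 3.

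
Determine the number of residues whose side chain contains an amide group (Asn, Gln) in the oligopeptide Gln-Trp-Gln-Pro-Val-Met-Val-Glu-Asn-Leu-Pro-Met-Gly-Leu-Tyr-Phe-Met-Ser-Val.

3

Matching residues: Gln1, Gln3, Asn9.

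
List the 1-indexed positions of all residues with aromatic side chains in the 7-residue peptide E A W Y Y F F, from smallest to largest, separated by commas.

3, 4, 5, 6, 7

The aromatic amino acids are Phe (F, benzyl), Trp (W, indole), and Tyr (Y, phenol).
Matching residues: W3, Y4, Y5, F6, F7.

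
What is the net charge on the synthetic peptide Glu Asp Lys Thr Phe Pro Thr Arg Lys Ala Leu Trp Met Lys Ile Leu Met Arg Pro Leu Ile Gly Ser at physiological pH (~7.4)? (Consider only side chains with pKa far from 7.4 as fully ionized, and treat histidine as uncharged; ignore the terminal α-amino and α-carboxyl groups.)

+3

The side chains ionized at physiological pH are Lys/Arg (+1) and Asp/Glu (−1); with His treated as neutral, nothing else contributes.
Positive (K, R): Lys3, Arg8, Lys9, Lys14, Arg18 → +5.
Negative (D, E): Glu1, Asp2 → −2.
Net charge = (+5) + (−2) = +3.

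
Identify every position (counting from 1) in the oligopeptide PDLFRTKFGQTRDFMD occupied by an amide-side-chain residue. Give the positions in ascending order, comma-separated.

10

Matching residues: Q10.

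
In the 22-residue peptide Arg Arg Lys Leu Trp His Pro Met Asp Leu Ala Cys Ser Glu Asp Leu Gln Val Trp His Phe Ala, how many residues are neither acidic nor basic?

Acidic: D, E. Basic: K, R, H. All other residues are neither.
Matching residues: Leu4, Trp5, Pro7, Met8, Leu10, Ala11, Cys12, Ser13, Leu16, Gln17, Val18, Trp19, Phe21, Ala22.

14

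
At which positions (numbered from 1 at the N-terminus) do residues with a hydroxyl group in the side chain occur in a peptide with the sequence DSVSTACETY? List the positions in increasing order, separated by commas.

2, 4, 5, 9, 10

The –OH-bearing residues are Ser, Thr (aliphatic alcohols), and Tyr (phenol).
Matching residues: S2, S4, T5, T9, Y10.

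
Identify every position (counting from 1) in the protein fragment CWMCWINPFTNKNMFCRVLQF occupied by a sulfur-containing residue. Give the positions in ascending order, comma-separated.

1, 3, 4, 14, 16

Cysteine (C, thiol) and methionine (M, thioether) are the two sulfur-containing amino acids.
Matching residues: C1, M3, C4, M14, C16.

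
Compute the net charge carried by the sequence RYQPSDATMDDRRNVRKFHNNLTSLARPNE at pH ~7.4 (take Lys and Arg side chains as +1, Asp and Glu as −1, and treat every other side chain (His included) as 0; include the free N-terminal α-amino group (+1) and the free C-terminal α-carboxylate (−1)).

Positive (K, R): R1, R12, R13, R16, K17, R27 → +6.
Negative (D, E): D6, D10, D11, E30 → −4.
The N-terminus (+1) and C-terminus (−1) cancel.
Net charge = (+6) + (−4) = +2.

+2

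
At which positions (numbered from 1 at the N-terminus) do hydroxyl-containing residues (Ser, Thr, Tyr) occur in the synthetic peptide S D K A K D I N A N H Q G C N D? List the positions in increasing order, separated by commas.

Matching residues: S1.

1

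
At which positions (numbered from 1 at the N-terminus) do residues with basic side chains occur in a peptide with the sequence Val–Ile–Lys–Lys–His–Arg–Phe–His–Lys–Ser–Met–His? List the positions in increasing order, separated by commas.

The basic amino acids are Lys (K), Arg (R), and His (H).
Matching residues: Lys3, Lys4, His5, Arg6, His8, Lys9, His12.

3, 4, 5, 6, 8, 9, 12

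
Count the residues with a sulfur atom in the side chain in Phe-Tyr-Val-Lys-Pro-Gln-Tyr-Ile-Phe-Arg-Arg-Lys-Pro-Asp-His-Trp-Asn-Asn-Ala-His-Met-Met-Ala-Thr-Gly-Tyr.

The sulfur-bearing residues are cysteine (–SH) and methionine (–S–CH₃).
Matching residues: Met21, Met22.

2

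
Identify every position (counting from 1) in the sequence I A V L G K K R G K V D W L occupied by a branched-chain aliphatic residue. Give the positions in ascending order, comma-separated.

1, 3, 4, 11, 14

Valine (V), leucine (L), and isoleucine (I) are the branched-chain amino acids.
Matching residues: I1, V3, L4, V11, L14.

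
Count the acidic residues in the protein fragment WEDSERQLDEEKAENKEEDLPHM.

10

Aspartate (D) and glutamate (E) have carboxylic-acid side chains and are the acidic amino acids.
Matching residues: E2, D3, E5, D9, E10, E11, E14, E17, E18, D19.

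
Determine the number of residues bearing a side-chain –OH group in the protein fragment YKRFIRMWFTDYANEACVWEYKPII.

4

Serine (S), threonine (T), and tyrosine (Y) each carry a hydroxyl group on the side chain.
Matching residues: Y1, T10, Y12, Y21.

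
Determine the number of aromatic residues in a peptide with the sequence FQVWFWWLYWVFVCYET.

9

The aromatic amino acids are Phe (F, benzyl), Trp (W, indole), and Tyr (Y, phenol).
Matching residues: F1, W4, F5, W6, W7, Y9, W10, F12, Y15.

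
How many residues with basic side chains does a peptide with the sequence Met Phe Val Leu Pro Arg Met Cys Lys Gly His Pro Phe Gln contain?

3

K, R, and H are the three residues with basic side chains (ε-amine, guanidinium, and imidazole respectively).
Matching residues: Arg6, Lys9, His11.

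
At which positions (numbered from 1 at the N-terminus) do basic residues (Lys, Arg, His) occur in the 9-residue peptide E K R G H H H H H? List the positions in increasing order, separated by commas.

2, 3, 5, 6, 7, 8, 9

Matching residues: K2, R3, H5, H6, H7, H8, H9.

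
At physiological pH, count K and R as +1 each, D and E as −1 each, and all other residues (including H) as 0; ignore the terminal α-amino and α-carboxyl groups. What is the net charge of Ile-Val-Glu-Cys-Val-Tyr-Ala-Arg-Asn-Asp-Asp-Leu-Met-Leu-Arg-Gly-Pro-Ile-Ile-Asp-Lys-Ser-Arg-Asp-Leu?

Positive (K, R): Arg8, Arg15, Lys21, Arg23 → +4.
Negative (D, E): Glu3, Asp10, Asp11, Asp20, Asp24 → −5.
Net charge = (+4) + (−5) = −1.

-1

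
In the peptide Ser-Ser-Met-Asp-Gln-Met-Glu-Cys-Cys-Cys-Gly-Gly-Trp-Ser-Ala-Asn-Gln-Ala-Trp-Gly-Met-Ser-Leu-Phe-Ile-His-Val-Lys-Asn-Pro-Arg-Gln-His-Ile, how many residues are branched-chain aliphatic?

Valine (V), leucine (L), and isoleucine (I) are the branched-chain amino acids.
Matching residues: Leu23, Ile25, Val27, Ile34.

4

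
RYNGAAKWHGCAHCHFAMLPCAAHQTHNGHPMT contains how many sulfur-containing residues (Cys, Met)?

5

Matching residues: C11, C14, M18, C21, M32.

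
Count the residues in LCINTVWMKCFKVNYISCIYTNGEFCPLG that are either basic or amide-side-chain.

Basic: H, K, R. Amide-side-chain: N, Q.
Basic residues here: K9, K12 (2).
Amide-side-chain residues here: N4, N14, N22 (3).
The two groups share no amino acid, so total = 2 + 3 = 5.

5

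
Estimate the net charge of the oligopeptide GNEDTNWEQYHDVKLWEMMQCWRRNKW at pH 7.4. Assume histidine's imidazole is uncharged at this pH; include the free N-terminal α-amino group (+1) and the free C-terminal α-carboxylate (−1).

At pH ~7.4 the Lys and Arg side chains are protonated (+1), the Asp and Glu side chains are deprotonated (−1), and with His taken as neutral all other side chains carry no charge.
Positive (K, R): K14, R23, R24, K26 → +4.
Negative (D, E): E3, D4, E8, D12, E17 → −5.
The N-terminus (+1) and C-terminus (−1) cancel.
Net charge = (+4) + (−5) = −1.

-1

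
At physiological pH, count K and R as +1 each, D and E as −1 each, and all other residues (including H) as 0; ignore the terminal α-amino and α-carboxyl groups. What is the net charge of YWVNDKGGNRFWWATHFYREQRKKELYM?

+3

Positive (K, R): K6, R10, R19, R22, K23, K24 → +6.
Negative (D, E): D5, E20, E25 → −3.
Net charge = (+6) + (−3) = +3.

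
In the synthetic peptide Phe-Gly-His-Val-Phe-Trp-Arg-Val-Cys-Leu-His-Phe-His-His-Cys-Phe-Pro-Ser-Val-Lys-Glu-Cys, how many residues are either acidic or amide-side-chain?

Acidic: D, E. Amide-side-chain: N, Q.
Acidic residues here: Glu21 (1).
Amide-side-chain residues here: none (0).
The two groups share no amino acid, so total = 1 + 0 = 1.

1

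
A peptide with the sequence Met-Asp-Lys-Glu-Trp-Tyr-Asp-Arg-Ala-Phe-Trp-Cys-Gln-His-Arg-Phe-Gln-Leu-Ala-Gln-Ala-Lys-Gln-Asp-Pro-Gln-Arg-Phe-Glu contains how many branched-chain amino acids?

1

V, L, and I make up the branched-chain aliphatic group.
Matching residues: Leu18.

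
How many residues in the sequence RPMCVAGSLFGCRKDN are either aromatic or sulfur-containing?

4

Aromatic: F, W, Y. Sulfur-containing: C, M.
Aromatic residues here: F10 (1).
Sulfur-containing residues here: M3, C4, C12 (3).
The two groups share no amino acid, so total = 1 + 3 = 4.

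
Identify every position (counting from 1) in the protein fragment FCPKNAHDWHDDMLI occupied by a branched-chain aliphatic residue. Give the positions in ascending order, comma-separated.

14, 15

Valine (V), leucine (L), and isoleucine (I) are the branched-chain amino acids.
Matching residues: L14, I15.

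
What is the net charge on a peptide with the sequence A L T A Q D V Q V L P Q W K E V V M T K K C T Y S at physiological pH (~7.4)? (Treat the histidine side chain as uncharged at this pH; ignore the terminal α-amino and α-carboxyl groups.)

The side chains ionized at physiological pH are Lys/Arg (+1) and Asp/Glu (−1); with His treated as neutral, nothing else contributes.
Positive (K, R): K14, K20, K21 → +3.
Negative (D, E): D6, E15 → −2.
Net charge = (+3) + (−2) = +1.

+1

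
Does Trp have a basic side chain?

K, R, and H are the three residues with basic side chains (ε-amine, guanidinium, and imidazole respectively).
Tryptophan is not in this group.

No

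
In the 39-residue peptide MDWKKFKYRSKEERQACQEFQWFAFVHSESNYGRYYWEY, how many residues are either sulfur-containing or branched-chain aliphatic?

Sulfur-containing: C, M. Branched-chain aliphatic: I, L, V.
Sulfur-containing residues here: M1, C17 (2).
Branched-chain aliphatic residues here: V26 (1).
The two groups share no amino acid, so total = 2 + 1 = 3.

3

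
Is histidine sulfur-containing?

No

Cysteine (C, thiol) and methionine (M, thioether) are the two sulfur-containing amino acids.
Histidine is not in this group.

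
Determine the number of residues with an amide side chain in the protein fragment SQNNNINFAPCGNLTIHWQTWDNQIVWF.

Asparagine (N) and glutamine (Q) have uncharged amide side chains.
Matching residues: Q2, N3, N4, N5, N7, N13, Q19, N23, Q24.

9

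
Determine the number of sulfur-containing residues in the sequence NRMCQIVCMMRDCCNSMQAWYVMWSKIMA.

Only Cys (C) and Met (M) have a sulfur atom in the side chain.
Matching residues: M3, C4, C8, M9, M10, C13, C14, M17, M23, M28.

10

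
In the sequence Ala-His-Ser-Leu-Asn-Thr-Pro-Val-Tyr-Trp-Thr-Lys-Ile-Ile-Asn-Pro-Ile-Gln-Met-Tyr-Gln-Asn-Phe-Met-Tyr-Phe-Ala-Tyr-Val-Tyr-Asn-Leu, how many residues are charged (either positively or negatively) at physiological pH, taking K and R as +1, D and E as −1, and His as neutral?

Charged side chains at pH ~7.4: K, R (positive); D, E (negative).
Matching residues: Lys12.

1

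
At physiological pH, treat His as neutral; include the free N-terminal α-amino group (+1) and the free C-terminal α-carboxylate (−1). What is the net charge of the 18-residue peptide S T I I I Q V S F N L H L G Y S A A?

0

At pH ~7.4 the Lys and Arg side chains are protonated (+1), the Asp and Glu side chains are deprotonated (−1), and with His taken as neutral all other side chains carry no charge.
Positive (K, R): none → +0.
Negative (D, E): none → −0.
The N-terminus (+1) and C-terminus (−1) cancel.
Net charge = (+0) + (−0) = 0.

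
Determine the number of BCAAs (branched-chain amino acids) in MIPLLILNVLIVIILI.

13

V, L, and I make up the branched-chain aliphatic group.
Matching residues: I2, L4, L5, I6, L7, V9, L10, I11, V12, I13, I14, L15, I16.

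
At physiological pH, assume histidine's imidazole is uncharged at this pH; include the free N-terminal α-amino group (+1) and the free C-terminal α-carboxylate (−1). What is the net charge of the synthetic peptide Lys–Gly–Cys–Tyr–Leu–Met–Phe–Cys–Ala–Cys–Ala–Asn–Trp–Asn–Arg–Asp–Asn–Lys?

The side chains ionized at physiological pH are Lys/Arg (+1) and Asp/Glu (−1); with His treated as neutral, nothing else contributes.
Positive (K, R): Lys1, Arg15, Lys18 → +3.
Negative (D, E): Asp16 → −1.
The N-terminus (+1) and C-terminus (−1) cancel.
Net charge = (+3) + (−1) = +2.

+2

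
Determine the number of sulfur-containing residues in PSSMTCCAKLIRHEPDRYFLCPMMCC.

Only Cys (C) and Met (M) have a sulfur atom in the side chain.
Matching residues: M4, C6, C7, C21, M23, M24, C25, C26.

8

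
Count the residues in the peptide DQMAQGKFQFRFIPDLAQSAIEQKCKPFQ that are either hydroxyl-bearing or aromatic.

Hydroxyl-bearing: S, T, Y. Aromatic: F, W, Y.
Hydroxyl-bearing residues here: S19 (1).
Aromatic residues here: F8, F10, F12, F28 (4).
(Y belongs to both groups, but none appear in this sequence.) Total = 1 + 4 = 5.

5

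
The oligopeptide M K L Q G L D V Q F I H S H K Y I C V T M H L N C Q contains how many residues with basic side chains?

5

K, R, and H are the three residues with basic side chains (ε-amine, guanidinium, and imidazole respectively).
Matching residues: K2, H12, H14, K15, H22.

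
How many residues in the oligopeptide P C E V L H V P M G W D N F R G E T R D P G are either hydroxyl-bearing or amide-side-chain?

2

Hydroxyl-bearing: S, T, Y. Amide-side-chain: N, Q.
Hydroxyl-bearing residues here: T18 (1).
Amide-side-chain residues here: N13 (1).
The two groups share no amino acid, so total = 1 + 1 = 2.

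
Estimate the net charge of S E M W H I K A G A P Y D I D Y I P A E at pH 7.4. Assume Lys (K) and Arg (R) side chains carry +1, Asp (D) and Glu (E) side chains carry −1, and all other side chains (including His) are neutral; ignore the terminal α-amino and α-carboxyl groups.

Positive (K, R): K7 → +1.
Negative (D, E): E2, D13, D15, E20 → −4.
Net charge = (+1) + (−4) = −3.

-3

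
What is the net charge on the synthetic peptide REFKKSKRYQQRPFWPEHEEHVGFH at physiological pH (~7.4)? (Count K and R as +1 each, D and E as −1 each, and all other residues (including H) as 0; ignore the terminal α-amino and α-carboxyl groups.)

Positive (K, R): R1, K4, K5, K7, R8, R12 → +6.
Negative (D, E): E2, E17, E19, E20 → −4.
Net charge = (+6) + (−4) = +2.

+2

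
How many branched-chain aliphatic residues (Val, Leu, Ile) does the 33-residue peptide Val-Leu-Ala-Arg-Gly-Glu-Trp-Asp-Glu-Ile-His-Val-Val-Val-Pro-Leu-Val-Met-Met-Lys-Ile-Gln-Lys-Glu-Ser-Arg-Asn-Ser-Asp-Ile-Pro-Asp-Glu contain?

10

Matching residues: Val1, Leu2, Ile10, Val12, Val13, Val14, Leu16, Val17, Ile21, Ile30.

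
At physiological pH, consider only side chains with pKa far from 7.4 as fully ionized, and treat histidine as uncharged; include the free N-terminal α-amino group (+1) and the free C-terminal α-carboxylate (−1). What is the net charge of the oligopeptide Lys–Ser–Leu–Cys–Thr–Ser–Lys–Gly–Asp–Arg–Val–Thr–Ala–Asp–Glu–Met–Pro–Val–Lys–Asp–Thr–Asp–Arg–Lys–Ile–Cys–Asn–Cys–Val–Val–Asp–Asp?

At pH ~7.4 the Lys and Arg side chains are protonated (+1), the Asp and Glu side chains are deprotonated (−1), and with His taken as neutral all other side chains carry no charge.
Positive (K, R): Lys1, Lys7, Arg10, Lys19, Arg23, Lys24 → +6.
Negative (D, E): Asp9, Asp14, Glu15, Asp20, Asp22, Asp31, Asp32 → −7.
The N-terminus (+1) and C-terminus (−1) cancel.
Net charge = (+6) + (−7) = −1.

-1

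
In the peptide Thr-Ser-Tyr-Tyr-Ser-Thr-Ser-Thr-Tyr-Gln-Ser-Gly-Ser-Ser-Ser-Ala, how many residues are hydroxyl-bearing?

The –OH-bearing residues are Ser, Thr (aliphatic alcohols), and Tyr (phenol).
Matching residues: Thr1, Ser2, Tyr3, Tyr4, Ser5, Thr6, Ser7, Thr8, Tyr9, Ser11, Ser13, Ser14, Ser15.

13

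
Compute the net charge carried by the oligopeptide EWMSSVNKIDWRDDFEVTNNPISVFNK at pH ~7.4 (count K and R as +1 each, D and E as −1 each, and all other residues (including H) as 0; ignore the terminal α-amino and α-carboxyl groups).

Positive (K, R): K8, R12, K27 → +3.
Negative (D, E): E1, D10, D13, D14, E16 → −5.
Net charge = (+3) + (−5) = −2.

-2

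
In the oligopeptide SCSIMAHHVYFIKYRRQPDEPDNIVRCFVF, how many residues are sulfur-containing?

3

Only Cys (C) and Met (M) have a sulfur atom in the side chain.
Matching residues: C2, M5, C27.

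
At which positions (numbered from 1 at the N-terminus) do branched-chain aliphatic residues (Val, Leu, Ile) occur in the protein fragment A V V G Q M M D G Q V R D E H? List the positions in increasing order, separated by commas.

Matching residues: V2, V3, V11.

2, 3, 11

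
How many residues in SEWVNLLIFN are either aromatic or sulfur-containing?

2

Aromatic: F, W, Y. Sulfur-containing: C, M.
Aromatic residues here: W3, F9 (2).
Sulfur-containing residues here: none (0).
The two groups share no amino acid, so total = 2 + 0 = 2.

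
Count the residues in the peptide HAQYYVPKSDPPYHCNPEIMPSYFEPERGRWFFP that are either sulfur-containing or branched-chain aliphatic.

Sulfur-containing: C, M. Branched-chain aliphatic: I, L, V.
Sulfur-containing residues here: C15, M20 (2).
Branched-chain aliphatic residues here: V6, I19 (2).
The two groups share no amino acid, so total = 2 + 2 = 4.

4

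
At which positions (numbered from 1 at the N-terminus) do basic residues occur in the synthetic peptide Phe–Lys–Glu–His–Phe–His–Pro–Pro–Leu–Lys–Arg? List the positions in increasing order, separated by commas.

K, R, and H are the three residues with basic side chains (ε-amine, guanidinium, and imidazole respectively).
Matching residues: Lys2, His4, His6, Lys10, Arg11.

2, 4, 6, 10, 11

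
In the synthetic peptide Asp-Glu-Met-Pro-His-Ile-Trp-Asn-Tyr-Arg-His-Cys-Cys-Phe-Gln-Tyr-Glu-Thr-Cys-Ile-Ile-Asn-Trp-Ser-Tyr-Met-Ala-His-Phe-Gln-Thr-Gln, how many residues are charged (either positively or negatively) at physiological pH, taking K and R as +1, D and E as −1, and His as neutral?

Charged side chains at pH ~7.4: K, R (positive); D, E (negative).
Matching residues: Asp1, Glu2, Arg10, Glu17.

4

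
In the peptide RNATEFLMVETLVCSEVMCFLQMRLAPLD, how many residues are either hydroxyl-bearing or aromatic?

Hydroxyl-bearing: S, T, Y. Aromatic: F, W, Y.
Hydroxyl-bearing residues here: T4, T11, S15 (3).
Aromatic residues here: F6, F20 (2).
(Y belongs to both groups, but none appear in this sequence.) Total = 3 + 2 = 5.

5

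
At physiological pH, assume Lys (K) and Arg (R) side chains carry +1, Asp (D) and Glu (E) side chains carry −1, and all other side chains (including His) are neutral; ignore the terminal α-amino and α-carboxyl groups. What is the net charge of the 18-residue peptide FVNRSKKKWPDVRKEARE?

Positive (K, R): R4, K6, K7, K8, R13, K14, R17 → +7.
Negative (D, E): D11, E15, E18 → −3.
Net charge = (+7) + (−3) = +4.

+4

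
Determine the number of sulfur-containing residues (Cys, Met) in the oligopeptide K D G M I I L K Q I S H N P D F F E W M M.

Matching residues: M4, M20, M21.

3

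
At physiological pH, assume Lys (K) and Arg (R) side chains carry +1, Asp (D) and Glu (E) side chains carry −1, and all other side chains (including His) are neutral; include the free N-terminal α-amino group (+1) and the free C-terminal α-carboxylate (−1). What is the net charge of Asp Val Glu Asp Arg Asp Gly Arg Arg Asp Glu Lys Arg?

-1

Positive (K, R): Arg5, Arg8, Arg9, Lys12, Arg13 → +5.
Negative (D, E): Asp1, Glu3, Asp4, Asp6, Asp10, Glu11 → −6.
The N-terminus (+1) and C-terminus (−1) cancel.
Net charge = (+5) + (−6) = −1.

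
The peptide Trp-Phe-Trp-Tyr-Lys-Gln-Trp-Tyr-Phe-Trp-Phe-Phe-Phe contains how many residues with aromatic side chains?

11

F, W, and Y each carry an aromatic ring on the side chain.
Matching residues: Trp1, Phe2, Trp3, Tyr4, Trp7, Tyr8, Phe9, Trp10, Phe11, Phe12, Phe13.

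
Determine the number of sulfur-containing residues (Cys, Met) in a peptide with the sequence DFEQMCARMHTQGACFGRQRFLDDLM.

5

Matching residues: M5, C6, M9, C15, M26.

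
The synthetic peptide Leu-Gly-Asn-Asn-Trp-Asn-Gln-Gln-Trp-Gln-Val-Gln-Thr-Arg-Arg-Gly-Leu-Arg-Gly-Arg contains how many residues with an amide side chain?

7

Asparagine (N) and glutamine (Q) have uncharged amide side chains.
Matching residues: Asn3, Asn4, Asn6, Gln7, Gln8, Gln10, Gln12.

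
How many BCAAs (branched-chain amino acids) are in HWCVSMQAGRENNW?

1

The BCAAs are Val, Leu, and Ile — aliphatic side chains with a branch point.
Matching residues: V4.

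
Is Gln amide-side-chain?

Only N (asparagine) and Q (glutamine) carry a side-chain carboxamide.
Glutamine is in this group.

Yes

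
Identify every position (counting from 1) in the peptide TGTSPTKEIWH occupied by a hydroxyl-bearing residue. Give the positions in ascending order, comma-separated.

1, 3, 4, 6

The –OH-bearing residues are Ser, Thr (aliphatic alcohols), and Tyr (phenol).
Matching residues: T1, T3, S4, T6.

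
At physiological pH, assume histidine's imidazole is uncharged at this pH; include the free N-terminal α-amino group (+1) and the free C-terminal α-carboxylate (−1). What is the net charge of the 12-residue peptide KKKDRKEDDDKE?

Near pH 7.4, K and R contribute +1 each, D and E contribute −1 each, and every other side chain (His included, as stated) is uncharged.
Positive (K, R): K1, K2, K3, R5, K6, K11 → +6.
Negative (D, E): D4, E7, D8, D9, D10, E12 → −6.
The N-terminus (+1) and C-terminus (−1) cancel.
Net charge = (+6) + (−6) = 0.

0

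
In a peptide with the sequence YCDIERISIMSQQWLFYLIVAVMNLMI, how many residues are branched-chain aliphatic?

10

The BCAAs are Val, Leu, and Ile — aliphatic side chains with a branch point.
Matching residues: I4, I7, I9, L15, L18, I19, V20, V22, L25, I27.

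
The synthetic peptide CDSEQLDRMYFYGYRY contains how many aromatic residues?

5

The aromatic amino acids are Phe (F, benzyl), Trp (W, indole), and Tyr (Y, phenol).
Matching residues: Y10, F11, Y12, Y14, Y16.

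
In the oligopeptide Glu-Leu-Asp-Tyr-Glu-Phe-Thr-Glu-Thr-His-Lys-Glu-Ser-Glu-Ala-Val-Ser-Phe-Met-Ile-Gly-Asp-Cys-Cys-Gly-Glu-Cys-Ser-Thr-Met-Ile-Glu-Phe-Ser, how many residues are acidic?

Only D (aspartate) and E (glutamate) carry a side-chain carboxylic acid.
Matching residues: Glu1, Asp3, Glu5, Glu8, Glu12, Glu14, Asp22, Glu26, Glu32.

9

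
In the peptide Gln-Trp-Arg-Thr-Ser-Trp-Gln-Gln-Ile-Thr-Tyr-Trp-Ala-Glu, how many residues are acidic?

1

Aspartate (D) and glutamate (E) have carboxylic-acid side chains and are the acidic amino acids.
Matching residues: Glu14.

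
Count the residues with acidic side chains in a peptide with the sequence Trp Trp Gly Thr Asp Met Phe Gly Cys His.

Only D (aspartate) and E (glutamate) carry a side-chain carboxylic acid.
Matching residues: Asp5.

1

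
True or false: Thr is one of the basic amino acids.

The basic amino acids are Lys (K), Arg (R), and His (H).
Threonine is not in this group.

False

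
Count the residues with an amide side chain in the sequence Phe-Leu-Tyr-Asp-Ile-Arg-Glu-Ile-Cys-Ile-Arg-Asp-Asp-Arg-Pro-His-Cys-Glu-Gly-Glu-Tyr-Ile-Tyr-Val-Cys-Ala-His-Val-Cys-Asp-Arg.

0

Only N (asparagine) and Q (glutamine) carry a side-chain carboxamide.
None of the 31 residues belong to this group.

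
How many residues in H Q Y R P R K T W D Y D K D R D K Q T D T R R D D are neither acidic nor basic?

9

Acidic: D, E. Basic: K, R, H. All other residues are neither.
Matching residues: Q2, Y3, P5, T8, W9, Y11, Q18, T19, T21.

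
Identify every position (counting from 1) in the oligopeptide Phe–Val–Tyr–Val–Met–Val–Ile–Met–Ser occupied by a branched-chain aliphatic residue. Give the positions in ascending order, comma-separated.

The BCAAs are Val, Leu, and Ile — aliphatic side chains with a branch point.
Matching residues: Val2, Val4, Val6, Ile7.

2, 4, 6, 7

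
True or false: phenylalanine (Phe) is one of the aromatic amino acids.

True

The aromatic amino acids are Phe (F, benzyl), Trp (W, indole), and Tyr (Y, phenol).
Phenylalanine is in this group.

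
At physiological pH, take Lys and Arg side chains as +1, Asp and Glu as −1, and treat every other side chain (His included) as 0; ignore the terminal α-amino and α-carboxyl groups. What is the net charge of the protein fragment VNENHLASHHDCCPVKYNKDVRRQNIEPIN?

Positive (K, R): K16, K19, R22, R23 → +4.
Negative (D, E): E3, D11, D20, E27 → −4.
Net charge = (+4) + (−4) = 0.

0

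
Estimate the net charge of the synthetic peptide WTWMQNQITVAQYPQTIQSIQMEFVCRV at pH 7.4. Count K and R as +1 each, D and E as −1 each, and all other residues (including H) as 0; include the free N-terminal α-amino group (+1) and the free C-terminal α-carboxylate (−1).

Positive (K, R): R27 → +1.
Negative (D, E): E23 → −1.
The N-terminus (+1) and C-terminus (−1) cancel.
Net charge = (+1) + (−1) = 0.

0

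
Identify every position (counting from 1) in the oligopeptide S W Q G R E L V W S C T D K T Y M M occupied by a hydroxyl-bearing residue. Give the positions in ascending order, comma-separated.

1, 10, 12, 15, 16

S, T, and Y are the three residues with a side-chain hydroxyl.
Matching residues: S1, S10, T12, T15, Y16.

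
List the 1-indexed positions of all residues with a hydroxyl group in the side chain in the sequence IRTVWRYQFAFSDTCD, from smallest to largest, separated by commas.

The –OH-bearing residues are Ser, Thr (aliphatic alcohols), and Tyr (phenol).
Matching residues: T3, Y7, S12, T14.

3, 7, 12, 14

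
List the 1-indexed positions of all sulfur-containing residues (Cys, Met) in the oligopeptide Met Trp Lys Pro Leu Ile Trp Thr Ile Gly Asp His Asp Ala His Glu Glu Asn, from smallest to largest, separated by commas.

1

Matching residues: Met1.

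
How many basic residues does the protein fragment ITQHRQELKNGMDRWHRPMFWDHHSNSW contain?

8

Lysine (K), arginine (R), and histidine (H) have basic, nitrogen-containing side chains.
Matching residues: H4, R5, K9, R14, H16, R17, H23, H24.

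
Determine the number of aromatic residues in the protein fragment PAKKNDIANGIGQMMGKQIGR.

0

F, W, and Y each carry an aromatic ring on the side chain.
None of the 21 residues belong to this group.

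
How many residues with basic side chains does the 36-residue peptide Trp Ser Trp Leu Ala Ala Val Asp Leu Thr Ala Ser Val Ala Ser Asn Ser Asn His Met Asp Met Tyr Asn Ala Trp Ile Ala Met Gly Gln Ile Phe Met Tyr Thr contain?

1

K, R, and H are the three residues with basic side chains (ε-amine, guanidinium, and imidazole respectively).
Matching residues: His19.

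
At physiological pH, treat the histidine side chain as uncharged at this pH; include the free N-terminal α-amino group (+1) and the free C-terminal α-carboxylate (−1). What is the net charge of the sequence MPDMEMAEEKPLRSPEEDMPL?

-5

The side chains ionized at physiological pH are Lys/Arg (+1) and Asp/Glu (−1); with His treated as neutral, nothing else contributes.
Positive (K, R): K10, R13 → +2.
Negative (D, E): D3, E5, E8, E9, E16, E17, D18 → −7.
The N-terminus (+1) and C-terminus (−1) cancel.
Net charge = (+2) + (−7) = −5.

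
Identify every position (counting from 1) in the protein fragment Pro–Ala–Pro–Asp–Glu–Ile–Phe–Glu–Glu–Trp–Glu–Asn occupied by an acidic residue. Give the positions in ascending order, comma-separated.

Matching residues: Asp4, Glu5, Glu8, Glu9, Glu11.

4, 5, 8, 9, 11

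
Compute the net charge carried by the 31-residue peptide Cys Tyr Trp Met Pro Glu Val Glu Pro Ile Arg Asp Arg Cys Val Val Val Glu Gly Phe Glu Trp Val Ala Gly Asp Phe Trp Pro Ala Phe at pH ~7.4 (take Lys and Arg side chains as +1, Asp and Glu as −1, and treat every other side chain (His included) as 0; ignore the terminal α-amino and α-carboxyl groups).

Positive (K, R): Arg11, Arg13 → +2.
Negative (D, E): Glu6, Glu8, Asp12, Glu18, Glu21, Asp26 → −6.
Net charge = (+2) + (−6) = −4.

-4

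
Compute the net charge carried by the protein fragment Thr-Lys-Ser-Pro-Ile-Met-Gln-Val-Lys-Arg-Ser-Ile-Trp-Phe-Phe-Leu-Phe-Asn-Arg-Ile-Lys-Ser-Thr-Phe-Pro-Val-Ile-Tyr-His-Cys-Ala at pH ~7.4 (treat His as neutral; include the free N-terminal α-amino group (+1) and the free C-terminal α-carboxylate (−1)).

At pH ~7.4 the Lys and Arg side chains are protonated (+1), the Asp and Glu side chains are deprotonated (−1), and with His taken as neutral all other side chains carry no charge.
Positive (K, R): Lys2, Lys9, Arg10, Arg19, Lys21 → +5.
Negative (D, E): none → −0.
The N-terminus (+1) and C-terminus (−1) cancel.
Net charge = (+5) + (−0) = +5.

+5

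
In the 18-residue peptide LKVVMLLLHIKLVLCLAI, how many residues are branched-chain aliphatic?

12

The BCAAs are Val, Leu, and Ile — aliphatic side chains with a branch point.
Matching residues: L1, V3, V4, L6, L7, L8, I10, L12, V13, L14, L16, I18.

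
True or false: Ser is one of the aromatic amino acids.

F, W, and Y each carry an aromatic ring on the side chain.
Serine is not in this group.

False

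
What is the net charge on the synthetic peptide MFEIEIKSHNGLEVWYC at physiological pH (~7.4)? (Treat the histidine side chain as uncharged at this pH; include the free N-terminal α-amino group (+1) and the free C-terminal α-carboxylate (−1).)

-2

At pH ~7.4 the Lys and Arg side chains are protonated (+1), the Asp and Glu side chains are deprotonated (−1), and with His taken as neutral all other side chains carry no charge.
Positive (K, R): K7 → +1.
Negative (D, E): E3, E5, E13 → −3.
The N-terminus (+1) and C-terminus (−1) cancel.
Net charge = (+1) + (−3) = −2.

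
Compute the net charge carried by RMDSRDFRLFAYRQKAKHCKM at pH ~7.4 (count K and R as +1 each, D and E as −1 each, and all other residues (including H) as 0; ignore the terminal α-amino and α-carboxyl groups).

+5

Positive (K, R): R1, R5, R8, R13, K15, K17, K20 → +7.
Negative (D, E): D3, D6 → −2.
Net charge = (+7) + (−2) = +5.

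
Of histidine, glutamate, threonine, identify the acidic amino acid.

The acidic residues are Asp (D) and Glu (E), whose side chains end in a carboxylate group.
Of the listed options, only glutamate belongs to this group.

glutamate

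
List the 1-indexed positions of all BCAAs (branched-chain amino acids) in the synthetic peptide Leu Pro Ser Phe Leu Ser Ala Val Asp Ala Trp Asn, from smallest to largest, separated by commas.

V, L, and I make up the branched-chain aliphatic group.
Matching residues: Leu1, Leu5, Val8.

1, 5, 8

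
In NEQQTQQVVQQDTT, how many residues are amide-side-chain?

7

The amide-side-chain residues are Asn (N) and Gln (Q).
Matching residues: N1, Q3, Q4, Q6, Q7, Q10, Q11.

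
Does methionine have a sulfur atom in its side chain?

Only Cys (C) and Met (M) have a sulfur atom in the side chain.
Methionine is in this group.

Yes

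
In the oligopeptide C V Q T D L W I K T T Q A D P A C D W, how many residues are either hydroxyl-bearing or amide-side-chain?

5

Hydroxyl-bearing: S, T, Y. Amide-side-chain: N, Q.
Hydroxyl-bearing residues here: T4, T10, T11 (3).
Amide-side-chain residues here: Q3, Q12 (2).
The two groups share no amino acid, so total = 3 + 2 = 5.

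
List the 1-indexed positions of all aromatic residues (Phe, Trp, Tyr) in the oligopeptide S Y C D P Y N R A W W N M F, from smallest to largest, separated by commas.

2, 6, 10, 11, 14

Matching residues: Y2, Y6, W10, W11, F14.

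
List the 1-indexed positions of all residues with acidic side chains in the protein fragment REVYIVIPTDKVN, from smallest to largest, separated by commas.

2, 10

Only D (aspartate) and E (glutamate) carry a side-chain carboxylic acid.
Matching residues: E2, D10.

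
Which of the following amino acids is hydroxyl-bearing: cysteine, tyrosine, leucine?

The –OH-bearing residues are Ser, Thr (aliphatic alcohols), and Tyr (phenol).
Of the listed options, only tyrosine belongs to this group.

tyrosine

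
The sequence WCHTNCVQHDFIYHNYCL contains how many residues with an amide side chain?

3

Only N (asparagine) and Q (glutamine) carry a side-chain carboxamide.
Matching residues: N5, Q8, N15.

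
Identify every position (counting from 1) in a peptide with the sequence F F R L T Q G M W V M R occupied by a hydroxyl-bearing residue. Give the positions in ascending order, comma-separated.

Serine (S), threonine (T), and tyrosine (Y) each carry a hydroxyl group on the side chain.
Matching residues: T5.

5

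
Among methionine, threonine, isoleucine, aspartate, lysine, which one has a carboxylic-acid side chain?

aspartate

Only D (aspartate) and E (glutamate) carry a side-chain carboxylic acid.
Of the listed options, only aspartate belongs to this group.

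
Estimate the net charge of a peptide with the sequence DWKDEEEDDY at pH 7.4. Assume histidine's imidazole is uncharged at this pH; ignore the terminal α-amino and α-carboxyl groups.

The side chains ionized at physiological pH are Lys/Arg (+1) and Asp/Glu (−1); with His treated as neutral, nothing else contributes.
Positive (K, R): K3 → +1.
Negative (D, E): D1, D4, E5, E6, E7, D8, D9 → −7.
Net charge = (+1) + (−7) = −6.

-6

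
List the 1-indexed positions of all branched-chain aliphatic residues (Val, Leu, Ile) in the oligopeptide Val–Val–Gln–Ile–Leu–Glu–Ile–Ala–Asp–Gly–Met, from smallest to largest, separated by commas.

1, 2, 4, 5, 7

Matching residues: Val1, Val2, Ile4, Leu5, Ile7.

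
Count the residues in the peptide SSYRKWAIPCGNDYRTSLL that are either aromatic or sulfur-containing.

4

Aromatic: F, W, Y. Sulfur-containing: C, M.
Aromatic residues here: Y3, W6, Y14 (3).
Sulfur-containing residues here: C10 (1).
The two groups share no amino acid, so total = 3 + 1 = 4.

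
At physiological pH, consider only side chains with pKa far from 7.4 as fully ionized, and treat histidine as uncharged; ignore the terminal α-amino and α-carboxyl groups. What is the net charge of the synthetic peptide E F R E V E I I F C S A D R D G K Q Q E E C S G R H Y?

The side chains ionized at physiological pH are Lys/Arg (+1) and Asp/Glu (−1); with His treated as neutral, nothing else contributes.
Positive (K, R): R3, R14, K17, R25 → +4.
Negative (D, E): E1, E4, E6, D13, D15, E20, E21 → −7.
Net charge = (+4) + (−7) = −3.

-3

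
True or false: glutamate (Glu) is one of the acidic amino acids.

Only D (aspartate) and E (glutamate) carry a side-chain carboxylic acid.
Glutamate is in this group.

True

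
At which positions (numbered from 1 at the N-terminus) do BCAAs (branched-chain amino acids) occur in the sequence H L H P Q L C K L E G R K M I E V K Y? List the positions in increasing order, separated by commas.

2, 6, 9, 15, 17

Valine (V), leucine (L), and isoleucine (I) are the branched-chain amino acids.
Matching residues: L2, L6, L9, I15, V17.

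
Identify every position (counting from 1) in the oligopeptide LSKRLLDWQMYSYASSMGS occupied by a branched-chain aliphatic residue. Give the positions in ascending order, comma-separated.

V, L, and I make up the branched-chain aliphatic group.
Matching residues: L1, L5, L6.

1, 5, 6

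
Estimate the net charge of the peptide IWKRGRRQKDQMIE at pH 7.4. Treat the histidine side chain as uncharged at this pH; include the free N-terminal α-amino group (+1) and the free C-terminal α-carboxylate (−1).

At pH ~7.4 the Lys and Arg side chains are protonated (+1), the Asp and Glu side chains are deprotonated (−1), and with His taken as neutral all other side chains carry no charge.
Positive (K, R): K3, R4, R6, R7, K9 → +5.
Negative (D, E): D10, E14 → −2.
The N-terminus (+1) and C-terminus (−1) cancel.
Net charge = (+5) + (−2) = +3.

+3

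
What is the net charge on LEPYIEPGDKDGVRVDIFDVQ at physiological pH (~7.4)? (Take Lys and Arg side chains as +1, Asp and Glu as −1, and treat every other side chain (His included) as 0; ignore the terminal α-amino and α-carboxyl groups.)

Positive (K, R): K10, R14 → +2.
Negative (D, E): E2, E6, D9, D11, D16, D19 → −6.
Net charge = (+2) + (−6) = −4.

-4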